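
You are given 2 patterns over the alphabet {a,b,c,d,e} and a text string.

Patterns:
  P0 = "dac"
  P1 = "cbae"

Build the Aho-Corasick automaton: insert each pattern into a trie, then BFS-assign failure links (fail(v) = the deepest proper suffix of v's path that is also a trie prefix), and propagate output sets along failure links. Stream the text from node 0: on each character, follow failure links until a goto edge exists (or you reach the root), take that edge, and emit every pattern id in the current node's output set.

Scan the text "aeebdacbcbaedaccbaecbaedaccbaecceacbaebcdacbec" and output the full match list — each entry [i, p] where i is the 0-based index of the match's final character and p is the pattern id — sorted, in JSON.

Build:
Trie nodes:
  n0 'ε': c→4 d→1
  n1 'd': a→2
  n2 'da': c→3
  n3 'dac': ·  ←P0
  n4 'c': b→5
  n5 'cb': a→6
  n6 'cba': e→7
  n7 'cbae': ·  ←P1

Failure links (BFS by depth):
  n1('d'): parent n0 fail=0; on 'd' 0 → fail=0;  out ∅∪∅=∅
  n4('c'): parent n0 fail=0; on 'c' 0 → fail=0;  out ∅∪∅=∅
  n2('da'): parent n1 fail=0; on 'a' 0 → fail=0;  out ∅∪∅=∅
  n5('cb'): parent n4 fail=0; on 'b' 0 → fail=0;  out ∅∪∅=∅
  n3('dac'): parent n2 fail=0; on 'c' 0 → fail=4;  out {0}∪∅={0}
  n6('cba'): parent n5 fail=0; on 'a' 0 → fail=0;  out ∅∪∅=∅
  n7('cbae'): parent n6 fail=0; on 'e' 0 → fail=0;  out {1}∪∅={1}

Text stream:
[0] read 'a'  n0⇒n0
[1] read 'e'  n0⇒n0
[2] read 'e'  n0⇒n0
[3] read 'b'  n0⇒n0
[4] read 'd'  n0⇒n1
[5] read 'a'  n1⇒n2
[6] read 'c'  n2⇒n3  ** P0@[4:6]
[7] read 'b'  n3⇒n5 ·f
[8] read 'c'  n5⇒n4 ·f
[9] read 'b'  n4⇒n5
[10] read 'a'  n5⇒n6
[11] read 'e'  n6⇒n7  ** P1@[8:11]
[12] read 'd'  n7⇒n1 ·f
[13] read 'a'  n1⇒n2
[14] read 'c'  n2⇒n3  ** P0@[12:14]
[15] read 'c'  n3⇒n4 ·f
[16] read 'b'  n4⇒n5
[17] read 'a'  n5⇒n6
[18] read 'e'  n6⇒n7  ** P1@[15:18]
[19] read 'c'  n7⇒n4 ·f
[20] read 'b'  n4⇒n5
[21] read 'a'  n5⇒n6
[22] read 'e'  n6⇒n7  ** P1@[19:22]
[23] read 'd'  n7⇒n1 ·f
[24] read 'a'  n1⇒n2
[25] read 'c'  n2⇒n3  ** P0@[23:25]
[26] read 'c'  n3⇒n4 ·f
[27] read 'b'  n4⇒n5
[28] read 'a'  n5⇒n6
[29] read 'e'  n6⇒n7  ** P1@[26:29]
[30] read 'c'  n7⇒n4 ·f
[31] read 'c'  n4⇒n4 ·f
[32] read 'e'  n4⇒n0 ·f
[33] read 'a'  n0⇒n0
[34] read 'c'  n0⇒n4
[35] read 'b'  n4⇒n5
[36] read 'a'  n5⇒n6
[37] read 'e'  n6⇒n7  ** P1@[34:37]
[38] read 'b'  n7⇒n0 ·f
[39] read 'c'  n0⇒n4
[40] read 'd'  n4⇒n1 ·f
[41] read 'a'  n1⇒n2
[42] read 'c'  n2⇒n3  ** P0@[40:42]
[43] read 'b'  n3⇒n5 ·f
[44] read 'e'  n5⇒n0 ·f
[45] read 'c'  n0⇒n4

Result: [[6,0],[11,1],[14,0],[18,1],[22,1],[25,0],[29,1],[37,1],[42,0]]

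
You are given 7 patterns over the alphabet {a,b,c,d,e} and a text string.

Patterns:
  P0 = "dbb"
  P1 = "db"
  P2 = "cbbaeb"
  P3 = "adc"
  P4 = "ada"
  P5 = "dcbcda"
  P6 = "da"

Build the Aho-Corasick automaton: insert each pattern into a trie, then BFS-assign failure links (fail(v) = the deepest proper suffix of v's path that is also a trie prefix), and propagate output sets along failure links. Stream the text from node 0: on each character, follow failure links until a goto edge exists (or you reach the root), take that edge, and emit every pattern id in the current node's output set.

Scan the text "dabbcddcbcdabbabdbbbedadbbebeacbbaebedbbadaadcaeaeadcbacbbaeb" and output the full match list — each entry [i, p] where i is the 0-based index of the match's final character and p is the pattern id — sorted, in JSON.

Construct AC machine:
Trie (insert patterns):
  0='ε' goto a→10 c→4 d→1
  1='d' goto a→19 b→2 c→14
  2='db' goto b→3  [P1 ends]
  3='dbb' goto ·  [P0 ends]
  4='c' goto b→5
  5='cb' goto b→6
  6='cbb' goto a→7
  7='cbba' goto e→8
  8='cbbae' goto b→9
  9='cbbaeb' goto ·  [P2 ends]
  10='a' goto d→11
  11='ad' goto a→13 c→12
  12='adc' goto ·  [P3 ends]
  13='ada' goto ·  [P4 ends]
  14='dc' goto b→15
  15='dcb' goto c→16
  16='dcbc' goto d→17
  17='dcbcd' goto a→18
  18='dcbcda' goto ·  [P5 ends]
  19='da' goto ·  [P6 ends]

Failure links (BFS by depth):
  fail(1) 'd': from fail(0)=0 chase 'd': 0 ⇒ 0;  out=∅∪out(0)=∅
  fail(4) 'c': from fail(0)=0 chase 'c': 0 ⇒ 0;  out=∅∪out(0)=∅
  fail(10) 'a': from fail(0)=0 chase 'a': 0 ⇒ 0;  out=∅∪out(0)=∅
  fail(2) 'db': from fail(1)=0 chase 'b': 0 ⇒ 0;  out={1}∪out(0)={1}
  fail(5) 'cb': from fail(4)=0 chase 'b': 0 ⇒ 0;  out=∅∪out(0)=∅
  fail(11) 'ad': from fail(10)=0 chase 'd': 0 ⇒ 1;  out=∅∪out(1)=∅
  fail(14) 'dc': from fail(1)=0 chase 'c': 0 ⇒ 4;  out=∅∪out(4)=∅
  fail(19) 'da': from fail(1)=0 chase 'a': 0 ⇒ 10;  out={6}∪out(10)={6}
  fail(3) 'dbb': from fail(2)=0 chase 'b': 0 ⇒ 0;  out={0}∪out(0)={0}
  fail(6) 'cbb': from fail(5)=0 chase 'b': 0 ⇒ 0;  out=∅∪out(0)=∅
  fail(12) 'adc': from fail(11)=1 chase 'c': 1 ⇒ 14;  out={3}∪out(14)={3}
  fail(13) 'ada': from fail(11)=1 chase 'a': 1 ⇒ 19;  out={4}∪out(19)={4,6}
  fail(15) 'dcb': from fail(14)=4 chase 'b': 4 ⇒ 5;  out=∅∪out(5)=∅
  fail(7) 'cbba': from fail(6)=0 chase 'a': 0 ⇒ 10;  out=∅∪out(10)=∅
  fail(16) 'dcbc': from fail(15)=5 chase 'c': 5→0 ⇒ 4;  out=∅∪out(4)=∅
  fail(8) 'cbbae': from fail(7)=10 chase 'e': 10→0 ⇒ 0;  out=∅∪out(0)=∅
  fail(17) 'dcbcd': from fail(16)=4 chase 'd': 4→0 ⇒ 1;  out=∅∪out(1)=∅
  fail(9) 'cbbaeb': from fail(8)=0 chase 'b': 0 ⇒ 0;  out={2}∪out(0)={2}
  fail(18) 'dcbcda': from fail(17)=1 chase 'a': 1 ⇒ 19;  out={5}∪out(19)={5,6}

Text stream:
pos 0 'd': at 1
pos 1 'a': at 19  → match P6@[0:1]
pos 2 'b': at 0 (fail-walked)
pos 3 'b': at 0
pos 4 'c': at 4
pos 5 'd': at 1 (fail-walked)
pos 6 'd': at 1 (fail-walked)
pos 7 'c': at 14
pos 8 'b': at 15
pos 9 'c': at 16
pos 10 'd': at 17
pos 11 'a': at 18  → match P5@[6:11],P6@[10:11]
pos 12 'b': at 0 (fail-walked)
pos 13 'b': at 0
pos 14 'a': at 10
pos 15 'b': at 0 (fail-walked)
pos 16 'd': at 1
pos 17 'b': at 2  → match P1@[16:17]
pos 18 'b': at 3  → match P0@[16:18]
pos 19 'b': at 0 (fail-walked)
pos 20 'e': at 0
pos 21 'd': at 1
pos 22 'a': at 19  → match P6@[21:22]
pos 23 'd': at 11 (fail-walked)
pos 24 'b': at 2 (fail-walked)  → match P1@[23:24]
pos 25 'b': at 3  → match P0@[23:25]
pos 26 'e': at 0 (fail-walked)
pos 27 'b': at 0
pos 28 'e': at 0
pos 29 'a': at 10
pos 30 'c': at 4 (fail-walked)
pos 31 'b': at 5
pos 32 'b': at 6
pos 33 'a': at 7
pos 34 'e': at 8
pos 35 'b': at 9  → match P2@[30:35]
pos 36 'e': at 0 (fail-walked)
pos 37 'd': at 1
pos 38 'b': at 2  → match P1@[37:38]
pos 39 'b': at 3  → match P0@[37:39]
pos 40 'a': at 10 (fail-walked)
pos 41 'd': at 11
pos 42 'a': at 13  → match P4@[40:42],P6@[41:42]
pos 43 'a': at 10 (fail-walked)
pos 44 'd': at 11
pos 45 'c': at 12  → match P3@[43:45]
pos 46 'a': at 10 (fail-walked)
pos 47 'e': at 0 (fail-walked)
pos 48 'a': at 10
pos 49 'e': at 0 (fail-walked)
pos 50 'a': at 10
pos 51 'd': at 11
pos 52 'c': at 12  → match P3@[50:52]
pos 53 'b': at 15 (fail-walked)
pos 54 'a': at 10 (fail-walked)
pos 55 'c': at 4 (fail-walked)
pos 56 'b': at 5
pos 57 'b': at 6
pos 58 'a': at 7
pos 59 'e': at 8
pos 60 'b': at 9  → match P2@[55:60]

All matches (sorted): [[1,6],[11,5],[11,6],[17,1],[18,0],[22,6],[24,1],[25,0],[35,2],[38,1],[39,0],[42,4],[42,6],[45,3],[52,3],[60,2]]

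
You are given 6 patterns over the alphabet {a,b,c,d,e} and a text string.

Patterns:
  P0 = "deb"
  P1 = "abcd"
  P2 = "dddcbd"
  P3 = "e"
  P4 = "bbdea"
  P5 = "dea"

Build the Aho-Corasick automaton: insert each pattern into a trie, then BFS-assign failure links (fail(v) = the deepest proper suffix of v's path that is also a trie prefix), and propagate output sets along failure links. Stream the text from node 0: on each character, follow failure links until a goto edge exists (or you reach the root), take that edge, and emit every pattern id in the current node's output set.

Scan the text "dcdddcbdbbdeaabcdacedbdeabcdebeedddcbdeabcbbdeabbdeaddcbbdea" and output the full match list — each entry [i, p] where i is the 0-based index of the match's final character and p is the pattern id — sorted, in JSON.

Build automaton:
Trie (insert patterns):
  n0 'ε': a→4 b→14 d→1 e→13
  n1 'd': d→8 e→2
  n2 'de': a→19 b→3
  n3 'deb': ·  [P0 ends]
  n4 'a': b→5
  n5 'ab': c→6
  n6 'abc': d→7
  n7 'abcd': ·  [P1 ends]
  n8 'dd': d→9
  n9 'ddd': c→10
  n10 'dddc': b→11
  n11 'dddcb': d→12
  n12 'dddcbd': ·  [P2 ends]
  n13 'e': ·  [P3 ends]
  n14 'b': b→15
  n15 'bb': d→16
  n16 'bbd': e→17
  n17 'bbde': a→18
  n18 'bbdea': ·  [P4 ends]
  n19 'dea': ·  [P5 ends]

Failure links (BFS by depth):
  n1('d'): parent n0 fail=0; on 'd' 0 → fail=0;  out ∅∪∅=∅
  n4('a'): parent n0 fail=0; on 'a' 0 → fail=0;  out ∅∪∅=∅
  n13('e'): parent n0 fail=0; on 'e' 0 → fail=0;  out {3}∪∅={3}
  n14('b'): parent n0 fail=0; on 'b' 0 → fail=0;  out ∅∪∅=∅
  n2('de'): parent n1 fail=0; on 'e' 0 → fail=13;  out ∅∪{3}={3}
  n5('ab'): parent n4 fail=0; on 'b' 0 → fail=14;  out ∅∪∅=∅
  n8('dd'): parent n1 fail=0; on 'd' 0 → fail=1;  out ∅∪∅=∅
  n15('bb'): parent n14 fail=0; on 'b' 0 → fail=14;  out ∅∪∅=∅
  n3('deb'): parent n2 fail=13; on 'b' 13→0 → fail=14;  out {0}∪∅={0}
  n6('abc'): parent n5 fail=14; on 'c' 14→0 → fail=0;  out ∅∪∅=∅
  n9('ddd'): parent n8 fail=1; on 'd' 1 → fail=8;  out ∅∪∅=∅
  n16('bbd'): parent n15 fail=14; on 'd' 14→0 → fail=1;  out ∅∪∅=∅
  n19('dea'): parent n2 fail=13; on 'a' 13→0 → fail=4;  out {5}∪∅={5}
  n7('abcd'): parent n6 fail=0; on 'd' 0 → fail=1;  out {1}∪∅={1}
  n10('dddc'): parent n9 fail=8; on 'c' 8→1→0 → fail=0;  out ∅∪∅=∅
  n17('bbde'): parent n16 fail=1; on 'e' 1 → fail=2;  out ∅∪{3}={3}
  n11('dddcb'): parent n10 fail=0; on 'b' 0 → fail=14;  out ∅∪∅=∅
  n18('bbdea'): parent n17 fail=2; on 'a' 2 → fail=19;  out {4}∪{5}={4,5}
  n12('dddcbd'): parent n11 fail=14; on 'd' 14→0 → fail=1;  out {2}∪∅={2}

Run:
i=0 'd': node 0→1
i=1 'c': node 1→0 (via fail)
i=2 'd': node 0→1
i=3 'd': node 1→8
i=4 'd': node 8→9
i=5 'c': node 9→10
i=6 'b': node 10→11
i=7 'd': node 11→12  ** P2@[2:7]
i=8 'b': node 12→14 (via fail)
i=9 'b': node 14→15
i=10 'd': node 15→16
i=11 'e': node 16→17  ** P3@[11:11]
i=12 'a': node 17→18  ** P4@[8:12],P5@[10:12]
i=13 'a': node 18→4 (via fail)
i=14 'b': node 4→5
i=15 'c': node 5→6
i=16 'd': node 6→7  ** P1@[13:16]
i=17 'a': node 7→4 (via fail)
i=18 'c': node 4→0 (via fail)
i=19 'e': node 0→13  ** P3@[19:19]
i=20 'd': node 13→1 (via fail)
i=21 'b': node 1→14 (via fail)
i=22 'd': node 14→1 (via fail)
i=23 'e': node 1→2  ** P3@[23:23]
i=24 'a': node 2→19  ** P5@[22:24]
i=25 'b': node 19→5 (via fail)
i=26 'c': node 5→6
i=27 'd': node 6→7  ** P1@[24:27]
i=28 'e': node 7→2 (via fail)  ** P3@[28:28]
i=29 'b': node 2→3  ** P0@[27:29]
i=30 'e': node 3→13 (via fail)  ** P3@[30:30]
i=31 'e': node 13→13 (via fail)  ** P3@[31:31]
i=32 'd': node 13→1 (via fail)
i=33 'd': node 1→8
i=34 'd': node 8→9
i=35 'c': node 9→10
i=36 'b': node 10→11
i=37 'd': node 11→12  ** P2@[32:37]
i=38 'e': node 12→2 (via fail)  ** P3@[38:38]
i=39 'a': node 2→19  ** P5@[37:39]
i=40 'b': node 19→5 (via fail)
i=41 'c': node 5→6
i=42 'b': node 6→14 (via fail)
i=43 'b': node 14→15
i=44 'd': node 15→16
i=45 'e': node 16→17  ** P3@[45:45]
i=46 'a': node 17→18  ** P4@[42:46],P5@[44:46]
i=47 'b': node 18→5 (via fail)
i=48 'b': node 5→15 (via fail)
i=49 'd': node 15→16
i=50 'e': node 16→17  ** P3@[50:50]
i=51 'a': node 17→18  ** P4@[47:51],P5@[49:51]
i=52 'd': node 18→1 (via fail)
i=53 'd': node 1→8
i=54 'c': node 8→0 (via fail)
i=55 'b': node 0→14
i=56 'b': node 14→15
i=57 'd': node 15→16
i=58 'e': node 16→17  ** P3@[58:58]
i=59 'a': node 17→18  ** P4@[55:59],P5@[57:59]

Result: [[7,2],[11,3],[12,4],[12,5],[16,1],[19,3],[23,3],[24,5],[27,1],[28,3],[29,0],[30,3],[31,3],[37,2],[38,3],[39,5],[45,3],[46,4],[46,5],[50,3],[51,4],[51,5],[58,3],[59,4],[59,5]]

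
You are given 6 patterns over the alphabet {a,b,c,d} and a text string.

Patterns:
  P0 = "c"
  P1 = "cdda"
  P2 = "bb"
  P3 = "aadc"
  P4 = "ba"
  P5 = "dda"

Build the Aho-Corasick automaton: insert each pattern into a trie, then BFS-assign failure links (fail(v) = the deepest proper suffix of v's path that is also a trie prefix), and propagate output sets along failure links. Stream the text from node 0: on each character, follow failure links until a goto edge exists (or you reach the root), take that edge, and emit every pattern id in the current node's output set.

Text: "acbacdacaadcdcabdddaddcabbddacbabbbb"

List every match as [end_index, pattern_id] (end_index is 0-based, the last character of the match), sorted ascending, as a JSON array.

Construct AC machine:
Trie (insert patterns):
  n0 'ε': a→7 b→5 c→1 d→12
  n1 'c': d→2  ←P0
  n2 'cd': d→3
  n3 'cdd': a→4
  n4 'cdda': ·  ←P1
  n5 'b': a→11 b→6
  n6 'bb': ·  ←P2
  n7 'a': a→8
  n8 'aa': d→9
  n9 'aad': c→10
  n10 'aadc': ·  ←P3
  n11 'ba': ·  ←P4
  n12 'd': d→13
  n13 'dd': a→14
  n14 'dda': ·  ←P5

Failure links (BFS by depth):
  fail(1) 'c': from fail(0)=0 chase 'c': 0 ⇒ 0;  out={0}∪out(0)={0}
  fail(5) 'b': from fail(0)=0 chase 'b': 0 ⇒ 0;  out=∅∪out(0)=∅
  fail(7) 'a': from fail(0)=0 chase 'a': 0 ⇒ 0;  out=∅∪out(0)=∅
  fail(12) 'd': from fail(0)=0 chase 'd': 0 ⇒ 0;  out=∅∪out(0)=∅
  fail(2) 'cd': from fail(1)=0 chase 'd': 0 ⇒ 12;  out=∅∪out(12)=∅
  fail(6) 'bb': from fail(5)=0 chase 'b': 0 ⇒ 5;  out={2}∪out(5)={2}
  fail(8) 'aa': from fail(7)=0 chase 'a': 0 ⇒ 7;  out=∅∪out(7)=∅
  fail(11) 'ba': from fail(5)=0 chase 'a': 0 ⇒ 7;  out={4}∪out(7)={4}
  fail(13) 'dd': from fail(12)=0 chase 'd': 0 ⇒ 12;  out=∅∪out(12)=∅
  fail(3) 'cdd': from fail(2)=12 chase 'd': 12 ⇒ 13;  out=∅∪out(13)=∅
  fail(9) 'aad': from fail(8)=7 chase 'd': 7→0 ⇒ 12;  out=∅∪out(12)=∅
  fail(14) 'dda': from fail(13)=12 chase 'a': 12→0 ⇒ 7;  out={5}∪out(7)={5}
  fail(4) 'cdda': from fail(3)=13 chase 'a': 13 ⇒ 14;  out={1}∪out(14)={1,5}
  fail(10) 'aadc': from fail(9)=12 chase 'c': 12→0 ⇒ 1;  out={3}∪out(1)={0,3}

Scan:
i=0 'a': node 0→7
i=1 'c': node 7→1 ·f  ** P0@[1:1]
i=2 'b': node 1→5 ·f
i=3 'a': node 5→11  ** P4@[2:3]
i=4 'c': node 11→1 ·f  ** P0@[4:4]
i=5 'd': node 1→2
i=6 'a': node 2→7 ·f
i=7 'c': node 7→1 ·f  ** P0@[7:7]
i=8 'a': node 1→7 ·f
i=9 'a': node 7→8
i=10 'd': node 8→9
i=11 'c': node 9→10  ** P0@[11:11],P3@[8:11]
i=12 'd': node 10→2 ·f
i=13 'c': node 2→1 ·f  ** P0@[13:13]
i=14 'a': node 1→7 ·f
i=15 'b': node 7→5 ·f
i=16 'd': node 5→12 ·f
i=17 'd': node 12→13
i=18 'd': node 13→13 ·f
i=19 'a': node 13→14  ** P5@[17:19]
i=20 'd': node 14→12 ·f
i=21 'd': node 12→13
i=22 'c': node 13→1 ·f  ** P0@[22:22]
i=23 'a': node 1→7 ·f
i=24 'b': node 7→5 ·f
i=25 'b': node 5→6  ** P2@[24:25]
i=26 'd': node 6→12 ·f
i=27 'd': node 12→13
i=28 'a': node 13→14  ** P5@[26:28]
i=29 'c': node 14→1 ·f  ** P0@[29:29]
i=30 'b': node 1→5 ·f
i=31 'a': node 5→11  ** P4@[30:31]
i=32 'b': node 11→5 ·f
i=33 'b': node 5→6  ** P2@[32:33]
i=34 'b': node 6→6 ·f  ** P2@[33:34]
i=35 'b': node 6→6 ·f  ** P2@[34:35]

Matches: [[1,0],[3,4],[4,0],[7,0],[11,0],[11,3],[13,0],[19,5],[22,0],[25,2],[28,5],[29,0],[31,4],[33,2],[34,2],[35,2]]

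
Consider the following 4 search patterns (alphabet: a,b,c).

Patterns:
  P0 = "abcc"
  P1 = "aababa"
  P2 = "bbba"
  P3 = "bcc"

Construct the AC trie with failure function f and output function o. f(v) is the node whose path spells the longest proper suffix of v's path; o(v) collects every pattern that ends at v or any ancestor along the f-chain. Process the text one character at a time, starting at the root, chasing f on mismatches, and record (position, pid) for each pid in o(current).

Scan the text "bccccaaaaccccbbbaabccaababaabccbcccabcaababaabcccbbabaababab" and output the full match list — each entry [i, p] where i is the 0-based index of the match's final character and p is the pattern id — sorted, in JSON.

Build:
Trie (insert patterns):
  n0 'ε': a→1 b→10
  n1 'a': a→5 b→2
  n2 'ab': c→3
  n3 'abc': c→4
  n4 'abcc': ·  [P0 ends]
  n5 'aa': b→6
  n6 'aab': a→7
  n7 'aaba': b→8
  n8 'aabab': a→9
  n9 'aababa': ·  [P1 ends]
  n10 'b': b→11 c→14
  n11 'bb': b→12
  n12 'bbb': a→13
  n13 'bbba': ·  [P2 ends]
  n14 'bc': c→15
  n15 'bcc': ·  [P3 ends]

BFS fail/out derivation:
  n1('a'): parent n0 fail=0; on 'a' 0 → fail=0;  out ∅∪∅=∅
  n10('b'): parent n0 fail=0; on 'b' 0 → fail=0;  out ∅∪∅=∅
  n2('ab'): parent n1 fail=0; on 'b' 0 → fail=10;  out ∅∪∅=∅
  n5('aa'): parent n1 fail=0; on 'a' 0 → fail=1;  out ∅∪∅=∅
  n11('bb'): parent n10 fail=0; on 'b' 0 → fail=10;  out ∅∪∅=∅
  n14('bc'): parent n10 fail=0; on 'c' 0 → fail=0;  out ∅∪∅=∅
  n3('abc'): parent n2 fail=10; on 'c' 10 → fail=14;  out ∅∪∅=∅
  n6('aab'): parent n5 fail=1; on 'b' 1 → fail=2;  out ∅∪∅=∅
  n12('bbb'): parent n11 fail=10; on 'b' 10 → fail=11;  out ∅∪∅=∅
  n15('bcc'): parent n14 fail=0; on 'c' 0 → fail=0;  out {3}∪∅={3}
  n4('abcc'): parent n3 fail=14; on 'c' 14 → fail=15;  out {0}∪{3}={0,3}
  n7('aaba'): parent n6 fail=2; on 'a' 2→10→0 → fail=1;  out ∅∪∅=∅
  n13('bbba'): parent n12 fail=11; on 'a' 11→10→0 → fail=1;  out {2}∪∅={2}
  n8('aabab'): parent n7 fail=1; on 'b' 1 → fail=2;  out ∅∪∅=∅
  n9('aababa'): parent n8 fail=2; on 'a' 2→10→0 → fail=1;  out {1}∪∅={1}

Scan:
pos 0 'b': at 10
pos 1 'c': at 14
pos 2 'c': at 15  → match P3@[0:2]
pos 3 'c': at 0 ·f
pos 4 'c': at 0
pos 5 'a': at 1
pos 6 'a': at 5
pos 7 'a': at 5 ·f
pos 8 'a': at 5 ·f
pos 9 'c': at 0 ·f
pos 10 'c': at 0
pos 11 'c': at 0
pos 12 'c': at 0
pos 13 'b': at 10
pos 14 'b': at 11
pos 15 'b': at 12
pos 16 'a': at 13  → match P2@[13:16]
pos 17 'a': at 5 ·f
pos 18 'b': at 6
pos 19 'c': at 3 ·f
pos 20 'c': at 4  → match P0@[17:20],P3@[18:20]
pos 21 'a': at 1 ·f
pos 22 'a': at 5
pos 23 'b': at 6
pos 24 'a': at 7
pos 25 'b': at 8
pos 26 'a': at 9  → match P1@[21:26]
pos 27 'a': at 5 ·f
pos 28 'b': at 6
pos 29 'c': at 3 ·f
pos 30 'c': at 4  → match P0@[27:30],P3@[28:30]
pos 31 'b': at 10 ·f
pos 32 'c': at 14
pos 33 'c': at 15  → match P3@[31:33]
pos 34 'c': at 0 ·f
pos 35 'a': at 1
pos 36 'b': at 2
pos 37 'c': at 3
pos 38 'a': at 1 ·f
pos 39 'a': at 5
pos 40 'b': at 6
pos 41 'a': at 7
pos 42 'b': at 8
pos 43 'a': at 9  → match P1@[38:43]
pos 44 'a': at 5 ·f
pos 45 'b': at 6
pos 46 'c': at 3 ·f
pos 47 'c': at 4  → match P0@[44:47],P3@[45:47]
pos 48 'c': at 0 ·f
pos 49 'b': at 10
pos 50 'b': at 11
pos 51 'a': at 1 ·f
pos 52 'b': at 2
pos 53 'a': at 1 ·f
pos 54 'a': at 5
pos 55 'b': at 6
pos 56 'a': at 7
pos 57 'b': at 8
pos 58 'a': at 9  → match P1@[53:58]
pos 59 'b': at 2 ·f

All matches (sorted): [[2,3],[16,2],[20,0],[20,3],[26,1],[30,0],[30,3],[33,3],[43,1],[47,0],[47,3],[58,1]]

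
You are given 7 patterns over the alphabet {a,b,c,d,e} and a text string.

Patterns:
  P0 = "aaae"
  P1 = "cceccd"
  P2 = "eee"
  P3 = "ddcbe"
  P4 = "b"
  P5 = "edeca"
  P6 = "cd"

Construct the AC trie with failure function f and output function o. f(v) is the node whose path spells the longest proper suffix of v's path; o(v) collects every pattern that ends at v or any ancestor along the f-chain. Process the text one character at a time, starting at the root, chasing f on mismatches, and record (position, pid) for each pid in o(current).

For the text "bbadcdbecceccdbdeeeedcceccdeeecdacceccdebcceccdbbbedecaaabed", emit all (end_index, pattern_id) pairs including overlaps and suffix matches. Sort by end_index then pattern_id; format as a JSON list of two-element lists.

Construct AC machine:
Trie nodes:
  n0 'ε': a→1 b→19 c→5 d→14 e→11
  n1 'a': a→2
  n2 'aa': a→3
  n3 'aaa': e→4
  n4 'aaae': ·  [P0 ends]
  n5 'c': c→6 d→24
  n6 'cc': e→7
  n7 'cce': c→8
  n8 'ccec': c→9
  n9 'ccecc': d→10
  n10 'cceccd': ·  [P1 ends]
  n11 'e': d→20 e→12
  n12 'ee': e→13
  n13 'eee': ·  [P2 ends]
  n14 'd': d→15
  n15 'dd': c→16
  n16 'ddc': b→17
  n17 'ddcb': e→18
  n18 'ddcbe': ·  [P3 ends]
  n19 'b': ·  [P4 ends]
  n20 'ed': e→21
  n21 'ede': c→22
  n22 'edec': a→23
  n23 'edeca': ·  [P5 ends]
  n24 'cd': ·  [P6 ends]

BFS fail/out derivation:
  fail(1) 'a': from fail(0)=0 chase 'a': 0 ⇒ 0;  out=∅∪out(0)=∅
  fail(5) 'c': from fail(0)=0 chase 'c': 0 ⇒ 0;  out=∅∪out(0)=∅
  fail(11) 'e': from fail(0)=0 chase 'e': 0 ⇒ 0;  out=∅∪out(0)=∅
  fail(14) 'd': from fail(0)=0 chase 'd': 0 ⇒ 0;  out=∅∪out(0)=∅
  fail(19) 'b': from fail(0)=0 chase 'b': 0 ⇒ 0;  out={4}∪out(0)={4}
  fail(2) 'aa': from fail(1)=0 chase 'a': 0 ⇒ 1;  out=∅∪out(1)=∅
  fail(6) 'cc': from fail(5)=0 chase 'c': 0 ⇒ 5;  out=∅∪out(5)=∅
  fail(12) 'ee': from fail(11)=0 chase 'e': 0 ⇒ 11;  out=∅∪out(11)=∅
  fail(15) 'dd': from fail(14)=0 chase 'd': 0 ⇒ 14;  out=∅∪out(14)=∅
  fail(20) 'ed': from fail(11)=0 chase 'd': 0 ⇒ 14;  out=∅∪out(14)=∅
  fail(24) 'cd': from fail(5)=0 chase 'd': 0 ⇒ 14;  out={6}∪out(14)={6}
  fail(3) 'aaa': from fail(2)=1 chase 'a': 1 ⇒ 2;  out=∅∪out(2)=∅
  fail(7) 'cce': from fail(6)=5 chase 'e': 5→0 ⇒ 11;  out=∅∪out(11)=∅
  fail(13) 'eee': from fail(12)=11 chase 'e': 11 ⇒ 12;  out={2}∪out(12)={2}
  fail(16) 'ddc': from fail(15)=14 chase 'c': 14→0 ⇒ 5;  out=∅∪out(5)=∅
  fail(21) 'ede': from fail(20)=14 chase 'e': 14→0 ⇒ 11;  out=∅∪out(11)=∅
  fail(4) 'aaae': from fail(3)=2 chase 'e': 2→1→0 ⇒ 11;  out={0}∪out(11)={0}
  fail(8) 'ccec': from fail(7)=11 chase 'c': 11→0 ⇒ 5;  out=∅∪out(5)=∅
  fail(17) 'ddcb': from fail(16)=5 chase 'b': 5→0 ⇒ 19;  out=∅∪out(19)={4}
  fail(22) 'edec': from fail(21)=11 chase 'c': 11→0 ⇒ 5;  out=∅∪out(5)=∅
  fail(9) 'ccecc': from fail(8)=5 chase 'c': 5 ⇒ 6;  out=∅∪out(6)=∅
  fail(18) 'ddcbe': from fail(17)=19 chase 'e': 19→0 ⇒ 11;  out={3}∪out(11)={3}
  fail(23) 'edeca': from fail(22)=5 chase 'a': 5→0 ⇒ 1;  out={5}∪out(1)={5}
  fail(10) 'cceccd': from fail(9)=6 chase 'd': 6→5 ⇒ 24;  out={1}∪out(24)={1,6}

Text stream:
i=0 'b': node 0→19  emit P4@[0:0]
i=1 'b': node 19→19 (fail-walked)  emit P4@[1:1]
i=2 'a': node 19→1 (fail-walked)
i=3 'd': node 1→14 (fail-walked)
i=4 'c': node 14→5 (fail-walked)
i=5 'd': node 5→24  emit P6@[4:5]
i=6 'b': node 24→19 (fail-walked)  emit P4@[6:6]
i=7 'e': node 19→11 (fail-walked)
i=8 'c': node 11→5 (fail-walked)
i=9 'c': node 5→6
i=10 'e': node 6→7
i=11 'c': node 7→8
i=12 'c': node 8→9
i=13 'd': node 9→10  emit P1@[8:13],P6@[12:13]
i=14 'b': node 10→19 (fail-walked)  emit P4@[14:14]
i=15 'd': node 19→14 (fail-walked)
i=16 'e': node 14→11 (fail-walked)
i=17 'e': node 11→12
i=18 'e': node 12→13  emit P2@[16:18]
i=19 'e': node 13→13 (fail-walked)  emit P2@[17:19]
i=20 'd': node 13→20 (fail-walked)
i=21 'c': node 20→5 (fail-walked)
i=22 'c': node 5→6
i=23 'e': node 6→7
i=24 'c': node 7→8
i=25 'c': node 8→9
i=26 'd': node 9→10  emit P1@[21:26],P6@[25:26]
i=27 'e': node 10→11 (fail-walked)
i=28 'e': node 11→12
i=29 'e': node 12→13  emit P2@[27:29]
i=30 'c': node 13→5 (fail-walked)
i=31 'd': node 5→24  emit P6@[30:31]
i=32 'a': node 24→1 (fail-walked)
i=33 'c': node 1→5 (fail-walked)
i=34 'c': node 5→6
i=35 'e': node 6→7
i=36 'c': node 7→8
i=37 'c': node 8→9
i=38 'd': node 9→10  emit P1@[33:38],P6@[37:38]
i=39 'e': node 10→11 (fail-walked)
i=40 'b': node 11→19 (fail-walked)  emit P4@[40:40]
i=41 'c': node 19→5 (fail-walked)
i=42 'c': node 5→6
i=43 'e': node 6→7
i=44 'c': node 7→8
i=45 'c': node 8→9
i=46 'd': node 9→10  emit P1@[41:46],P6@[45:46]
i=47 'b': node 10→19 (fail-walked)  emit P4@[47:47]
i=48 'b': node 19→19 (fail-walked)  emit P4@[48:48]
i=49 'b': node 19→19 (fail-walked)  emit P4@[49:49]
i=50 'e': node 19→11 (fail-walked)
i=51 'd': node 11→20
i=52 'e': node 20→21
i=53 'c': node 21→22
i=54 'a': node 22→23  emit P5@[50:54]
i=55 'a': node 23→2 (fail-walked)
i=56 'a': node 2→3
i=57 'b': node 3→19 (fail-walked)  emit P4@[57:57]
i=58 'e': node 19→11 (fail-walked)
i=59 'd': node 11→20

All matches (sorted): [[0,4],[1,4],[5,6],[6,4],[13,1],[13,6],[14,4],[18,2],[19,2],[26,1],[26,6],[29,2],[31,6],[38,1],[38,6],[40,4],[46,1],[46,6],[47,4],[48,4],[49,4],[54,5],[57,4]]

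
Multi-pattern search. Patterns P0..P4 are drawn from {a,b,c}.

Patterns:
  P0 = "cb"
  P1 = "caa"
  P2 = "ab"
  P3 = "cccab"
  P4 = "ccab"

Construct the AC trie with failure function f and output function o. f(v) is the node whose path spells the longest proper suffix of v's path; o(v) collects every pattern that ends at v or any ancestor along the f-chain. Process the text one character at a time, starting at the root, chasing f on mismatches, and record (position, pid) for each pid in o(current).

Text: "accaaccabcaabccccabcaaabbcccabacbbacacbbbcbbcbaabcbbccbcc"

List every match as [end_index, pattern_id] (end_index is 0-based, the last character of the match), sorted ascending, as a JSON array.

Construct AC machine:
Trie nodes:
  n0 'ε': a→5 c→1
  n1 'c': a→3 b→2 c→7
  n2 'cb': ·  [P0 ends]
  n3 'ca': a→4
  n4 'caa': ·  [P1 ends]
  n5 'a': b→6
  n6 'ab': ·  [P2 ends]
  n7 'cc': a→11 c→8
  n8 'ccc': a→9
  n9 'ccca': b→10
  n10 'cccab': ·  [P3 ends]
  n11 'cca': b→12
  n12 'ccab': ·  [P4 ends]

BFS fail/out derivation:
  n1('c'): parent n0 fail=0; on 'c' 0 → fail=0;  out ∅∪∅=∅
  n5('a'): parent n0 fail=0; on 'a' 0 → fail=0;  out ∅∪∅=∅
  n2('cb'): parent n1 fail=0; on 'b' 0 → fail=0;  out {0}∪∅={0}
  n3('ca'): parent n1 fail=0; on 'a' 0 → fail=5;  out ∅∪∅=∅
  n6('ab'): parent n5 fail=0; on 'b' 0 → fail=0;  out {2}∪∅={2}
  n7('cc'): parent n1 fail=0; on 'c' 0 → fail=1;  out ∅∪∅=∅
  n4('caa'): parent n3 fail=5; on 'a' 5→0 → fail=5;  out {1}∪∅={1}
  n8('ccc'): parent n7 fail=1; on 'c' 1 → fail=7;  out ∅∪∅=∅
  n11('cca'): parent n7 fail=1; on 'a' 1 → fail=3;  out ∅∪∅=∅
  n9('ccca'): parent n8 fail=7; on 'a' 7 → fail=11;  out ∅∪∅=∅
  n12('ccab'): parent n11 fail=3; on 'b' 3→5 → fail=6;  out {4}∪{2}={2,4}
  n10('cccab'): parent n9 fail=11; on 'b' 11 → fail=12;  out {3}∪{2,4}={2,3,4}

Run:
pos 0 'a': at 5
pos 1 'c': at 1 ·f
pos 2 'c': at 7
pos 3 'a': at 11
pos 4 'a': at 4 ·f  → match P1@[2:4]
pos 5 'c': at 1 ·f
pos 6 'c': at 7
pos 7 'a': at 11
pos 8 'b': at 12  → match P2@[7:8],P4@[5:8]
pos 9 'c': at 1 ·f
pos 10 'a': at 3
pos 11 'a': at 4  → match P1@[9:11]
pos 12 'b': at 6 ·f  → match P2@[11:12]
pos 13 'c': at 1 ·f
pos 14 'c': at 7
pos 15 'c': at 8
pos 16 'c': at 8 ·f
pos 17 'a': at 9
pos 18 'b': at 10  → match P2@[17:18],P3@[14:18],P4@[15:18]
pos 19 'c': at 1 ·f
pos 20 'a': at 3
pos 21 'a': at 4  → match P1@[19:21]
pos 22 'a': at 5 ·f
pos 23 'b': at 6  → match P2@[22:23]
pos 24 'b': at 0 ·f
pos 25 'c': at 1
pos 26 'c': at 7
pos 27 'c': at 8
pos 28 'a': at 9
pos 29 'b': at 10  → match P2@[28:29],P3@[25:29],P4@[26:29]
pos 30 'a': at 5 ·f
pos 31 'c': at 1 ·f
pos 32 'b': at 2  → match P0@[31:32]
pos 33 'b': at 0 ·f
pos 34 'a': at 5
pos 35 'c': at 1 ·f
pos 36 'a': at 3
pos 37 'c': at 1 ·f
pos 38 'b': at 2  → match P0@[37:38]
pos 39 'b': at 0 ·f
pos 40 'b': at 0
pos 41 'c': at 1
pos 42 'b': at 2  → match P0@[41:42]
pos 43 'b': at 0 ·f
pos 44 'c': at 1
pos 45 'b': at 2  → match P0@[44:45]
pos 46 'a': at 5 ·f
pos 47 'a': at 5 ·f
pos 48 'b': at 6  → match P2@[47:48]
pos 49 'c': at 1 ·f
pos 50 'b': at 2  → match P0@[49:50]
pos 51 'b': at 0 ·f
pos 52 'c': at 1
pos 53 'c': at 7
pos 54 'b': at 2 ·f  → match P0@[53:54]
pos 55 'c': at 1 ·f
pos 56 'c': at 7

Result: [[4,1],[8,2],[8,4],[11,1],[12,2],[18,2],[18,3],[18,4],[21,1],[23,2],[29,2],[29,3],[29,4],[32,0],[38,0],[42,0],[45,0],[48,2],[50,0],[54,0]]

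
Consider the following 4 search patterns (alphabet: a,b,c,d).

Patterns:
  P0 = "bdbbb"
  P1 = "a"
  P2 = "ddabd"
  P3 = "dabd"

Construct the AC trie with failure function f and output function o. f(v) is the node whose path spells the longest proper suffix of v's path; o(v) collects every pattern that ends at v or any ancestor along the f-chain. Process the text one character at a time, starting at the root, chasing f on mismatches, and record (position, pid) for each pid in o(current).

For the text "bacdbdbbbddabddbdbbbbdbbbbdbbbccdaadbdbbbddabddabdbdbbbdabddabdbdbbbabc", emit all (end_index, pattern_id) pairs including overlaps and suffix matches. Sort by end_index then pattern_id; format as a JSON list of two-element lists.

Build:
Trie nodes:
  n0 'ε': a→6 b→1 d→7
  n1 'b': d→2
  n2 'bd': b→3
  n3 'bdb': b→4
  n4 'bdbb': b→5
  n5 'bdbbb': ·  [P0 ends]
  n6 'a': ·  [P1 ends]
  n7 'd': a→12 d→8
  n8 'dd': a→9
  n9 'dda': b→10
  n10 'ddab': d→11
  n11 'ddabd': ·  [P2 ends]
  n12 'da': b→13
  n13 'dab': d→14
  n14 'dabd': ·  [P3 ends]

Failure links (BFS by depth):
  fail(1) 'b': from fail(0)=0 chase 'b': 0 ⇒ 0;  out=∅∪out(0)=∅
  fail(6) 'a': from fail(0)=0 chase 'a': 0 ⇒ 0;  out={1}∪out(0)={1}
  fail(7) 'd': from fail(0)=0 chase 'd': 0 ⇒ 0;  out=∅∪out(0)=∅
  fail(2) 'bd': from fail(1)=0 chase 'd': 0 ⇒ 7;  out=∅∪out(7)=∅
  fail(8) 'dd': from fail(7)=0 chase 'd': 0 ⇒ 7;  out=∅∪out(7)=∅
  fail(12) 'da': from fail(7)=0 chase 'a': 0 ⇒ 6;  out=∅∪out(6)={1}
  fail(3) 'bdb': from fail(2)=7 chase 'b': 7→0 ⇒ 1;  out=∅∪out(1)=∅
  fail(9) 'dda': from fail(8)=7 chase 'a': 7 ⇒ 12;  out=∅∪out(12)={1}
  fail(13) 'dab': from fail(12)=6 chase 'b': 6→0 ⇒ 1;  out=∅∪out(1)=∅
  fail(4) 'bdbb': from fail(3)=1 chase 'b': 1→0 ⇒ 1;  out=∅∪out(1)=∅
  fail(10) 'ddab': from fail(9)=12 chase 'b': 12 ⇒ 13;  out=∅∪out(13)=∅
  fail(14) 'dabd': from fail(13)=1 chase 'd': 1 ⇒ 2;  out={3}∪out(2)={3}
  fail(5) 'bdbbb': from fail(4)=1 chase 'b': 1→0 ⇒ 1;  out={0}∪out(1)={0}
  fail(11) 'ddabd': from fail(10)=13 chase 'd': 13 ⇒ 14;  out={2}∪out(14)={2,3}

Text stream:
pos 0 'b': at 1
pos 1 'a': at 6 ·f  → match P1@[1:1]
pos 2 'c': at 0 ·f
pos 3 'd': at 7
pos 4 'b': at 1 ·f
pos 5 'd': at 2
pos 6 'b': at 3
pos 7 'b': at 4
pos 8 'b': at 5  → match P0@[4:8]
pos 9 'd': at 2 ·f
pos 10 'd': at 8 ·f
pos 11 'a': at 9  → match P1@[11:11]
pos 12 'b': at 10
pos 13 'd': at 11  → match P2@[9:13],P3@[10:13]
pos 14 'd': at 8 ·f
pos 15 'b': at 1 ·f
pos 16 'd': at 2
pos 17 'b': at 3
pos 18 'b': at 4
pos 19 'b': at 5  → match P0@[15:19]
pos 20 'b': at 1 ·f
pos 21 'd': at 2
pos 22 'b': at 3
pos 23 'b': at 4
pos 24 'b': at 5  → match P0@[20:24]
pos 25 'b': at 1 ·f
pos 26 'd': at 2
pos 27 'b': at 3
pos 28 'b': at 4
pos 29 'b': at 5  → match P0@[25:29]
pos 30 'c': at 0 ·f
pos 31 'c': at 0
pos 32 'd': at 7
pos 33 'a': at 12  → match P1@[33:33]
pos 34 'a': at 6 ·f  → match P1@[34:34]
pos 35 'd': at 7 ·f
pos 36 'b': at 1 ·f
pos 37 'd': at 2
pos 38 'b': at 3
pos 39 'b': at 4
pos 40 'b': at 5  → match P0@[36:40]
pos 41 'd': at 2 ·f
pos 42 'd': at 8 ·f
pos 43 'a': at 9  → match P1@[43:43]
pos 44 'b': at 10
pos 45 'd': at 11  → match P2@[41:45],P3@[42:45]
pos 46 'd': at 8 ·f
pos 47 'a': at 9  → match P1@[47:47]
pos 48 'b': at 10
pos 49 'd': at 11  → match P2@[45:49],P3@[46:49]
pos 50 'b': at 3 ·f
pos 51 'd': at 2 ·f
pos 52 'b': at 3
pos 53 'b': at 4
pos 54 'b': at 5  → match P0@[50:54]
pos 55 'd': at 2 ·f
pos 56 'a': at 12 ·f  → match P1@[56:56]
pos 57 'b': at 13
pos 58 'd': at 14  → match P3@[55:58]
pos 59 'd': at 8 ·f
pos 60 'a': at 9  → match P1@[60:60]
pos 61 'b': at 10
pos 62 'd': at 11  → match P2@[58:62],P3@[59:62]
pos 63 'b': at 3 ·f
pos 64 'd': at 2 ·f
pos 65 'b': at 3
pos 66 'b': at 4
pos 67 'b': at 5  → match P0@[63:67]
pos 68 'a': at 6 ·f  → match P1@[68:68]
pos 69 'b': at 1 ·f
pos 70 'c': at 0 ·f

All matches (sorted): [[1,1],[8,0],[11,1],[13,2],[13,3],[19,0],[24,0],[29,0],[33,1],[34,1],[40,0],[43,1],[45,2],[45,3],[47,1],[49,2],[49,3],[54,0],[56,1],[58,3],[60,1],[62,2],[62,3],[67,0],[68,1]]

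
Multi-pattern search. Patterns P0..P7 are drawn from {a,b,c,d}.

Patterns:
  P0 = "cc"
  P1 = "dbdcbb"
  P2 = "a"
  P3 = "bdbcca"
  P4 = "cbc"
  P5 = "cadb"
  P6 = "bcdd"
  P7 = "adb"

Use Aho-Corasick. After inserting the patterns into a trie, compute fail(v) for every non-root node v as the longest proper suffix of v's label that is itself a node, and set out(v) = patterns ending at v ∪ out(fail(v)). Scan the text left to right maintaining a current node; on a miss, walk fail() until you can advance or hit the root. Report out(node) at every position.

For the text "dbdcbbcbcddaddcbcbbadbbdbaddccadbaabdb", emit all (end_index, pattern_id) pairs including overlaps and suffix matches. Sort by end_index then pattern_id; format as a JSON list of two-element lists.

Build:
Trie (insert patterns):
  n0 'ε': a→9 b→10 c→1 d→3
  n1 'c': a→18 b→16 c→2
  n2 'cc': ·  [P0 ends]
  n3 'd': b→4
  n4 'db': d→5
  n5 'dbd': c→6
  n6 'dbdc': b→7
  n7 'dbdcb': b→8
  n8 'dbdcbb': ·  [P1 ends]
  n9 'a': d→24  [P2 ends]
  n10 'b': c→21 d→11
  n11 'bd': b→12
  n12 'bdb': c→13
  n13 'bdbc': c→14
  n14 'bdbcc': a→15
  n15 'bdbcca': ·  [P3 ends]
  n16 'cb': c→17
  n17 'cbc': ·  [P4 ends]
  n18 'ca': d→19
  n19 'cad': b→20
  n20 'cadb': ·  [P5 ends]
  n21 'bc': d→22
  n22 'bcd': d→23
  n23 'bcdd': ·  [P6 ends]
  n24 'ad': b→25
  n25 'adb': ·  [P7 ends]

Failure links (BFS by depth):
  n1('c'): parent n0 fail=0; on 'c' 0 → fail=0;  out ∅∪∅=∅
  n3('d'): parent n0 fail=0; on 'd' 0 → fail=0;  out ∅∪∅=∅
  n9('a'): parent n0 fail=0; on 'a' 0 → fail=0;  out {2}∪∅={2}
  n10('b'): parent n0 fail=0; on 'b' 0 → fail=0;  out ∅∪∅=∅
  n2('cc'): parent n1 fail=0; on 'c' 0 → fail=1;  out {0}∪∅={0}
  n4('db'): parent n3 fail=0; on 'b' 0 → fail=10;  out ∅∪∅=∅
  n11('bd'): parent n10 fail=0; on 'd' 0 → fail=3;  out ∅∪∅=∅
  n16('cb'): parent n1 fail=0; on 'b' 0 → fail=10;  out ∅∪∅=∅
  n18('ca'): parent n1 fail=0; on 'a' 0 → fail=9;  out ∅∪{2}={2}
  n21('bc'): parent n10 fail=0; on 'c' 0 → fail=1;  out ∅∪∅=∅
  n24('ad'): parent n9 fail=0; on 'd' 0 → fail=3;  out ∅∪∅=∅
  n5('dbd'): parent n4 fail=10; on 'd' 10 → fail=11;  out ∅∪∅=∅
  n12('bdb'): parent n11 fail=3; on 'b' 3 → fail=4;  out ∅∪∅=∅
  n17('cbc'): parent n16 fail=10; on 'c' 10 → fail=21;  out {4}∪∅={4}
  n19('cad'): parent n18 fail=9; on 'd' 9 → fail=24;  out ∅∪∅=∅
  n22('bcd'): parent n21 fail=1; on 'd' 1→0 → fail=3;  out ∅∪∅=∅
  n25('adb'): parent n24 fail=3; on 'b' 3 → fail=4;  out {7}∪∅={7}
  n6('dbdc'): parent n5 fail=11; on 'c' 11→3→0 → fail=1;  out ∅∪∅=∅
  n13('bdbc'): parent n12 fail=4; on 'c' 4→10 → fail=21;  out ∅∪∅=∅
  n20('cadb'): parent n19 fail=24; on 'b' 24 → fail=25;  out {5}∪{7}={5,7}
  n23('bcdd'): parent n22 fail=3; on 'd' 3→0 → fail=3;  out {6}∪∅={6}
  n7('dbdcb'): parent n6 fail=1; on 'b' 1 → fail=16;  out ∅∪∅=∅
  n14('bdbcc'): parent n13 fail=21; on 'c' 21→1 → fail=2;  out ∅∪{0}={0}
  n8('dbdcbb'): parent n7 fail=16; on 'b' 16→10→0 → fail=10;  out {1}∪∅={1}
  n15('bdbcca'): parent n14 fail=2; on 'a' 2→1 → fail=18;  out {3}∪{2}={2,3}

Scan:
[0] read 'd'  n0⇒n3
[1] read 'b'  n3⇒n4
[2] read 'd'  n4⇒n5
[3] read 'c'  n5⇒n6
[4] read 'b'  n6⇒n7
[5] read 'b'  n7⇒n8  ** P1@[0:5]
[6] read 'c'  n8⇒n21 ·f
[7] read 'b'  n21⇒n16 ·f
[8] read 'c'  n16⇒n17  ** P4@[6:8]
[9] read 'd'  n17⇒n22 ·f
[10] read 'd'  n22⇒n23  ** P6@[7:10]
[11] read 'a'  n23⇒n9 ·f  ** P2@[11:11]
[12] read 'd'  n9⇒n24
[13] read 'd'  n24⇒n3 ·f
[14] read 'c'  n3⇒n1 ·f
[15] read 'b'  n1⇒n16
[16] read 'c'  n16⇒n17  ** P4@[14:16]
[17] read 'b'  n17⇒n16 ·f
[18] read 'b'  n16⇒n10 ·f
[19] read 'a'  n10⇒n9 ·f  ** P2@[19:19]
[20] read 'd'  n9⇒n24
[21] read 'b'  n24⇒n25  ** P7@[19:21]
[22] read 'b'  n25⇒n10 ·f
[23] read 'd'  n10⇒n11
[24] read 'b'  n11⇒n12
[25] read 'a'  n12⇒n9 ·f  ** P2@[25:25]
[26] read 'd'  n9⇒n24
[27] read 'd'  n24⇒n3 ·f
[28] read 'c'  n3⇒n1 ·f
[29] read 'c'  n1⇒n2  ** P0@[28:29]
[30] read 'a'  n2⇒n18 ·f  ** P2@[30:30]
[31] read 'd'  n18⇒n19
[32] read 'b'  n19⇒n20  ** P5@[29:32],P7@[30:32]
[33] read 'a'  n20⇒n9 ·f  ** P2@[33:33]
[34] read 'a'  n9⇒n9 ·f  ** P2@[34:34]
[35] read 'b'  n9⇒n10 ·f
[36] read 'd'  n10⇒n11
[37] read 'b'  n11⇒n12

All matches (sorted): [[5,1],[8,4],[10,6],[11,2],[16,4],[19,2],[21,7],[25,2],[29,0],[30,2],[32,5],[32,7],[33,2],[34,2]]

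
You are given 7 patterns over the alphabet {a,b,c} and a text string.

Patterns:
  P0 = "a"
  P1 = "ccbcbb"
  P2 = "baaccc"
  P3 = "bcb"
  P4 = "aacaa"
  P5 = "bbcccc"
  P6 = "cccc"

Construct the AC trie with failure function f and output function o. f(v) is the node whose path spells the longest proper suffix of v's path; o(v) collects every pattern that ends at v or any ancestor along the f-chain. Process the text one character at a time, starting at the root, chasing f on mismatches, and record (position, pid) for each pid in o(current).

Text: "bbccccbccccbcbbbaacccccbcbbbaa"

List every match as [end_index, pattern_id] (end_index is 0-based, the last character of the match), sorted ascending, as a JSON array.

Build:
Trie nodes:
  0='ε' goto a→1 b→8 c→2
  1='a' goto a→16  ←P0
  2='c' goto c→3
  3='cc' goto b→4 c→25
  4='ccb' goto c→5
  5='ccbc' goto b→6
  6='ccbcb' goto b→7
  7='ccbcbb' goto ·  ←P1
  8='b' goto a→9 b→20 c→14
  9='ba' goto a→10
  10='baa' goto c→11
  11='baac' goto c→12
  12='baacc' goto c→13
  13='baaccc' goto ·  ←P2
  14='bc' goto b→15
  15='bcb' goto ·  ←P3
  16='aa' goto c→17
  17='aac' goto a→18
  18='aaca' goto a→19
  19='aacaa' goto ·  ←P4
  20='bb' goto c→21
  21='bbc' goto c→22
  22='bbcc' goto c→23
  23='bbccc' goto c→24
  24='bbcccc' goto ·  ←P5
  25='ccc' goto c→26
  26='cccc' goto ·  ←P6

Failure links (BFS by depth):
  fail(1) 'a': from fail(0)=0 chase 'a': 0 ⇒ 0;  out={0}∪out(0)={0}
  fail(2) 'c': from fail(0)=0 chase 'c': 0 ⇒ 0;  out=∅∪out(0)=∅
  fail(8) 'b': from fail(0)=0 chase 'b': 0 ⇒ 0;  out=∅∪out(0)=∅
  fail(3) 'cc': from fail(2)=0 chase 'c': 0 ⇒ 2;  out=∅∪out(2)=∅
  fail(9) 'ba': from fail(8)=0 chase 'a': 0 ⇒ 1;  out=∅∪out(1)={0}
  fail(14) 'bc': from fail(8)=0 chase 'c': 0 ⇒ 2;  out=∅∪out(2)=∅
  fail(16) 'aa': from fail(1)=0 chase 'a': 0 ⇒ 1;  out=∅∪out(1)={0}
  fail(20) 'bb': from fail(8)=0 chase 'b': 0 ⇒ 8;  out=∅∪out(8)=∅
  fail(4) 'ccb': from fail(3)=2 chase 'b': 2→0 ⇒ 8;  out=∅∪out(8)=∅
  fail(10) 'baa': from fail(9)=1 chase 'a': 1 ⇒ 16;  out=∅∪out(16)={0}
  fail(15) 'bcb': from fail(14)=2 chase 'b': 2→0 ⇒ 8;  out={3}∪out(8)={3}
  fail(17) 'aac': from fail(16)=1 chase 'c': 1→0 ⇒ 2;  out=∅∪out(2)=∅
  fail(21) 'bbc': from fail(20)=8 chase 'c': 8 ⇒ 14;  out=∅∪out(14)=∅
  fail(25) 'ccc': from fail(3)=2 chase 'c': 2 ⇒ 3;  out=∅∪out(3)=∅
  fail(5) 'ccbc': from fail(4)=8 chase 'c': 8 ⇒ 14;  out=∅∪out(14)=∅
  fail(11) 'baac': from fail(10)=16 chase 'c': 16 ⇒ 17;  out=∅∪out(17)=∅
  fail(18) 'aaca': from fail(17)=2 chase 'a': 2→0 ⇒ 1;  out=∅∪out(1)={0}
  fail(22) 'bbcc': from fail(21)=14 chase 'c': 14→2 ⇒ 3;  out=∅∪out(3)=∅
  fail(26) 'cccc': from fail(25)=3 chase 'c': 3 ⇒ 25;  out={6}∪out(25)={6}
  fail(6) 'ccbcb': from fail(5)=14 chase 'b': 14 ⇒ 15;  out=∅∪out(15)={3}
  fail(12) 'baacc': from fail(11)=17 chase 'c': 17→2 ⇒ 3;  out=∅∪out(3)=∅
  fail(19) 'aacaa': from fail(18)=1 chase 'a': 1 ⇒ 16;  out={4}∪out(16)={0,4}
  fail(23) 'bbccc': from fail(22)=3 chase 'c': 3 ⇒ 25;  out=∅∪out(25)=∅
  fail(7) 'ccbcbb': from fail(6)=15 chase 'b': 15→8 ⇒ 20;  out={1}∪out(20)={1}
  fail(13) 'baaccc': from fail(12)=3 chase 'c': 3 ⇒ 25;  out={2}∪out(25)={2}
  fail(24) 'bbcccc': from fail(23)=25 chase 'c': 25 ⇒ 26;  out={5}∪out(26)={5,6}

Run:
pos 0 'b': at 8
pos 1 'b': at 20
pos 2 'c': at 21
pos 3 'c': at 22
pos 4 'c': at 23
pos 5 'c': at 24  → match P5@[0:5],P6@[2:5]
pos 6 'b': at 4 (fail-walked)
pos 7 'c': at 5
pos 8 'c': at 3 (fail-walked)
pos 9 'c': at 25
pos 10 'c': at 26  → match P6@[7:10]
pos 11 'b': at 4 (fail-walked)
pos 12 'c': at 5
pos 13 'b': at 6  → match P3@[11:13]
pos 14 'b': at 7  → match P1@[9:14]
pos 15 'b': at 20 (fail-walked)
pos 16 'a': at 9 (fail-walked)  → match P0@[16:16]
pos 17 'a': at 10  → match P0@[17:17]
pos 18 'c': at 11
pos 19 'c': at 12
pos 20 'c': at 13  → match P2@[15:20]
pos 21 'c': at 26 (fail-walked)  → match P6@[18:21]
pos 22 'c': at 26 (fail-walked)  → match P6@[19:22]
pos 23 'b': at 4 (fail-walked)
pos 24 'c': at 5
pos 25 'b': at 6  → match P3@[23:25]
pos 26 'b': at 7  → match P1@[21:26]
pos 27 'b': at 20 (fail-walked)
pos 28 'a': at 9 (fail-walked)  → match P0@[28:28]
pos 29 'a': at 10  → match P0@[29:29]

Matches: [[5,5],[5,6],[10,6],[13,3],[14,1],[16,0],[17,0],[20,2],[21,6],[22,6],[25,3],[26,1],[28,0],[29,0]]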